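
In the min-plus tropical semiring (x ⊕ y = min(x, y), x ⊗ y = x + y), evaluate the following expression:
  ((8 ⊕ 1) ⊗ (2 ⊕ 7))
((8 ⊕ 1) ⊗ (2 ⊕ 7)) = 3

Expand innermost to outermost. Recall ⊕ takes the minimum of its arguments and ⊗ takes their sum. Working out the expression ((8 ⊕ 1) ⊗ (2 ⊕ 7)) gives 3.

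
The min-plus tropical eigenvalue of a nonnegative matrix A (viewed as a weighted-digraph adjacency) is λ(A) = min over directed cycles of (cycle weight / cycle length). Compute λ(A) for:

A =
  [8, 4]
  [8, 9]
λ(A) = 6

Enumerate directed cycles and compute their means (weight / length). Sample:
  cycle 0 → 0: weight = 8, length = 1, mean = 8/1 ≈ 8.000
  cycle 1 → 1: weight = 9, length = 1, mean = 9/1 ≈ 9.000
  cycle 0 → 1 → 0: weight = 12, length = 2, mean = 12/2 ≈ 6.000
  cycle 1 → 0 → 1: weight = 12, length = 2, mean = 12/2 ≈ 6.000
Minimum mean = 6.000, attained e.g. along the cycle 0 → 1 → 0 with weight 12 and length 2. So λ(A) = 12/2 = 6.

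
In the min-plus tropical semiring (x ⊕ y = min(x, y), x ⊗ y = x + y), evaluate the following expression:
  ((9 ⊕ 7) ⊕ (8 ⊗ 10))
((9 ⊕ 7) ⊕ (8 ⊗ 10)) = 7

Expand innermost to outermost. Recall ⊕ takes the minimum of its arguments and ⊗ takes their sum. Working out the expression ((9 ⊕ 7) ⊕ (8 ⊗ 10)) gives 7.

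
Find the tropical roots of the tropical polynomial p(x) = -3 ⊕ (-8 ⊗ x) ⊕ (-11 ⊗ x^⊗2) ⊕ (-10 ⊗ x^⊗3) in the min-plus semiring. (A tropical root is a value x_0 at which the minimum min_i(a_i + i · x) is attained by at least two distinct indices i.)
Roots: {-1, 3, 5}

Each tropical root is a break point of the lower envelope of the lines y = a_i + i · x (there are 4 lines, with slopes 0, 1, ..., 3). Only the lines that attain the minimum somewhere contribute to roots; other lines are dominated. Here the surviving (envelope) indices are i = 3, i = 2, i = 1, i = 0.
Intersections between consecutive envelope lines give the roots: for adjacent envelope indices i < j the intersection is x = (a_i − a_j) / (j − i). Reading off the sorted break points: {-1, 3, 5}.
Verification: at each break x_0, at least two indices attain the minimum of min_i(a_i + i · x_0).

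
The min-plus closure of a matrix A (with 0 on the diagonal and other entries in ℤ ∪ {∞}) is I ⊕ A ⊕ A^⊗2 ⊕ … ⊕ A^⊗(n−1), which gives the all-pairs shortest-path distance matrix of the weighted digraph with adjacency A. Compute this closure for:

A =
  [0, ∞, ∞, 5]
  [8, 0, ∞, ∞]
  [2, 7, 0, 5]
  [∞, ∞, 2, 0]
Closure =
  [0, 14, 7, 5]
  [8, 0, 15, 13]
  [2, 7, 0, 5]
  [4, 9, 2, 0]

This is the Floyd-Warshall all-pairs shortest-path computation. For each intermediate vertex k = 0, 1, …, 3, update dist[i][j] ← min(dist[i][j], dist[i][k] + dist[k][j]). The final matrix gives, for each (i, j), the minimum total weight of any directed path from i to j (possibly empty when i = j).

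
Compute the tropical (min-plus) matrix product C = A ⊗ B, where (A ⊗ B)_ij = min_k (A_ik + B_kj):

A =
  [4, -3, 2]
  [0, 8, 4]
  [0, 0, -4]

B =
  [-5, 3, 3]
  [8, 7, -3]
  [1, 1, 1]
A ⊗ B =
  [-1, 3, -6]
  [-5, 3, 3]
  [-5, -3, -3]

Apply the min-plus product entry-by-entry:
  C[0][0] = min over k of (A[0][0] + B[0][0] = 4 + -5 = -1, A[0][1] + B[1][0] = -3 + 8 = 5, A[0][2] + B[2][0] = 2 + 1 = 3) = -1 (attained at k = 0)
  C[0][1] = min over k of (A[0][0] + B[0][1] = 4 + 3 = 7, A[0][1] + B[1][1] = -3 + 7 = 4, A[0][2] + B[2][1] = 2 + 1 = 3) = 3 (attained at k = 2)
  C[0][2] = min over k of (A[0][0] + B[0][2] = 4 + 3 = 7, A[0][1] + B[1][2] = -3 + -3 = -6, A[0][2] + B[2][2] = 2 + 1 = 3) = -6 (attained at k = 1)
  C[1][0] = min over k of (A[1][0] + B[0][0] = 0 + -5 = -5, A[1][1] + B[1][0] = 8 + 8 = 16, A[1][2] + B[2][0] = 4 + 1 = 5) = -5 (attained at k = 0)
  C[1][1] = min over k of (A[1][0] + B[0][1] = 0 + 3 = 3, A[1][1] + B[1][1] = 8 + 7 = 15, A[1][2] + B[2][1] = 4 + 1 = 5) = 3 (attained at k = 0)
  C[1][2] = min over k of (A[1][0] + B[0][2] = 0 + 3 = 3, A[1][1] + B[1][2] = 8 + -3 = 5, A[1][2] + B[2][2] = 4 + 1 = 5) = 3 (attained at k = 0)
  C[2][0] = min over k of (A[2][0] + B[0][0] = 0 + -5 = -5, A[2][1] + B[1][0] = 0 + 8 = 8, A[2][2] + B[2][0] = -4 + 1 = -3) = -5 (attained at k = 0)
  C[2][1] = min over k of (A[2][0] + B[0][1] = 0 + 3 = 3, A[2][1] + B[1][1] = 0 + 7 = 7, A[2][2] + B[2][1] = -4 + 1 = -3) = -3 (attained at k = 2)
  C[2][2] = min over k of (A[2][0] + B[0][2] = 0 + 3 = 3, A[2][1] + B[1][2] = 0 + -3 = -3, A[2][2] + B[2][2] = -4 + 1 = -3) = -3 (attained at k = 1)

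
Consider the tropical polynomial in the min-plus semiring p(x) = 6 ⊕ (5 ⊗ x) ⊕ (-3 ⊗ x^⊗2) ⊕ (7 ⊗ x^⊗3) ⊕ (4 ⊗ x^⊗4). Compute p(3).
p(3) = 3

A tropical monomial a ⊗ x^⊗i evaluates to a + i · x. Evaluating each term at x = 3:
  Term 0 contributes 6 + 0 · 3 = 6
  Term 1 contributes 5 + 1 · 3 = 8
  Term 2 contributes -3 + 2 · 3 = 3
  Term 3 contributes 7 + 3 · 3 = 16
  Term 4 contributes 4 + 4 · 3 = 16
p(3) = ⊕ of these = min[6, 8, 3, 16, 16] = 3.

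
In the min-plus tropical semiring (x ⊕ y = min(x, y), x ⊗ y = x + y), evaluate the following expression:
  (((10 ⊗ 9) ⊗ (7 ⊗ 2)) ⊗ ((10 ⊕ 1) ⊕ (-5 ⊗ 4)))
(((10 ⊗ 9) ⊗ (7 ⊗ 2)) ⊗ ((10 ⊕ 1) ⊕ (-5 ⊗ 4))) = 27

Expand innermost to outermost. Recall ⊕ takes the minimum of its arguments and ⊗ takes their sum. Working out the expression (((10 ⊗ 9) ⊗ (7 ⊗ 2)) ⊗ ((10 ⊕ 1) ⊕ (-5 ⊗ 4))) gives 27.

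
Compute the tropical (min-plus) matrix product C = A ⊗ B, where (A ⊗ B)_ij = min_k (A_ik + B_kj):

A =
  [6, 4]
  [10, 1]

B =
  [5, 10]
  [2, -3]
A ⊗ B =
  [6, 1]
  [3, -2]

Apply the min-plus product entry-by-entry:
  C[0][0] = min over k of (A[0][0] + B[0][0] = 6 + 5 = 11, A[0][1] + B[1][0] = 4 + 2 = 6) = 6 (attained at k = 1)
  C[0][1] = min over k of (A[0][0] + B[0][1] = 6 + 10 = 16, A[0][1] + B[1][1] = 4 + -3 = 1) = 1 (attained at k = 1)
  C[1][0] = min over k of (A[1][0] + B[0][0] = 10 + 5 = 15, A[1][1] + B[1][0] = 1 + 2 = 3) = 3 (attained at k = 1)
  C[1][1] = min over k of (A[1][0] + B[0][1] = 10 + 10 = 20, A[1][1] + B[1][1] = 1 + -3 = -2) = -2 (attained at k = 1)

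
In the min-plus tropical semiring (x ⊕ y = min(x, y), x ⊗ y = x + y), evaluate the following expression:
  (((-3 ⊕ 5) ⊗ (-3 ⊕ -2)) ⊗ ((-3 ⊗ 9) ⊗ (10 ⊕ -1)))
(((-3 ⊕ 5) ⊗ (-3 ⊕ -2)) ⊗ ((-3 ⊗ 9) ⊗ (10 ⊕ -1))) = -1

Expand innermost to outermost. Recall ⊕ takes the minimum of its arguments and ⊗ takes their sum. Working out the expression (((-3 ⊕ 5) ⊗ (-3 ⊕ -2)) ⊗ ((-3 ⊗ 9) ⊗ (10 ⊕ -1))) gives -1.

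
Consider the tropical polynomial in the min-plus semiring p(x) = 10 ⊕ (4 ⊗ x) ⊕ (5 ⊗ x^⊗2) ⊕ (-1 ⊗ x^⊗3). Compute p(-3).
p(-3) = -10

A tropical monomial a ⊗ x^⊗i evaluates to a + i · x. Evaluating each term at x = -3:
  Term 0 contributes 10 + 0 · -3 = 10
  Term 1 contributes 4 + 1 · -3 = 1
  Term 2 contributes 5 + 2 · -3 = -1
  Term 3 contributes -1 + 3 · -3 = -10
p(-3) = ⊕ of these = min[10, 1, -1, -10] = -10.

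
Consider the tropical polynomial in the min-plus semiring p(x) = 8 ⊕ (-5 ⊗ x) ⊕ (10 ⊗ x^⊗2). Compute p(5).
p(5) = 0

A tropical monomial a ⊗ x^⊗i evaluates to a + i · x. Evaluating each term at x = 5:
  Term 0 contributes 8 + 0 · 5 = 8
  Term 1 contributes -5 + 1 · 5 = 0
  Term 2 contributes 10 + 2 · 5 = 20
p(5) = ⊕ of these = min[8, 0, 20] = 0.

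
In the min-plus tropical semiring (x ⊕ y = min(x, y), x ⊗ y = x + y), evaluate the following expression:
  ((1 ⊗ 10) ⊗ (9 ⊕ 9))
((1 ⊗ 10) ⊗ (9 ⊕ 9)) = 20

Expand innermost to outermost. Recall ⊕ takes the minimum of its arguments and ⊗ takes their sum. Working out the expression ((1 ⊗ 10) ⊗ (9 ⊕ 9)) gives 20.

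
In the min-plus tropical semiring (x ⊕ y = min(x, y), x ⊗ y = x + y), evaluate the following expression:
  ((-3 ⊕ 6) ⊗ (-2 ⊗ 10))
((-3 ⊕ 6) ⊗ (-2 ⊗ 10)) = 5

Expand innermost to outermost. Recall ⊕ takes the minimum of its arguments and ⊗ takes their sum. Working out the expression ((-3 ⊕ 6) ⊗ (-2 ⊗ 10)) gives 5.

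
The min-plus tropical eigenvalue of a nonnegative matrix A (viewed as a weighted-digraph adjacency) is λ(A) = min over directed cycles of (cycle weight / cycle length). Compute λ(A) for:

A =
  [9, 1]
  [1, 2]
λ(A) = 1

Enumerate directed cycles and compute their means (weight / length). Sample:
  cycle 0 → 0: weight = 9, length = 1, mean = 9/1 ≈ 9.000
  cycle 1 → 1: weight = 2, length = 1, mean = 2/1 ≈ 2.000
  cycle 0 → 1 → 0: weight = 2, length = 2, mean = 2/2 ≈ 1.000
  cycle 1 → 0 → 1: weight = 2, length = 2, mean = 2/2 ≈ 1.000
Minimum mean = 1.000, attained e.g. along the cycle 0 → 1 → 0 with weight 2 and length 2. So λ(A) = 2/2 = 1.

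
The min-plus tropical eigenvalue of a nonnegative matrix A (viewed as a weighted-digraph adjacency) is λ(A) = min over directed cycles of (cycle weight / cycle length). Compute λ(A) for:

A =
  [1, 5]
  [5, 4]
λ(A) = 1

Enumerate directed cycles and compute their means (weight / length). Sample:
  cycle 0 → 0: weight = 1, length = 1, mean = 1/1 ≈ 1.000
  cycle 1 → 1: weight = 4, length = 1, mean = 4/1 ≈ 4.000
  cycle 0 → 1 → 0: weight = 10, length = 2, mean = 10/2 ≈ 5.000
  cycle 1 → 0 → 1: weight = 10, length = 2, mean = 10/2 ≈ 5.000
Minimum mean = 1.000, attained e.g. along the cycle 0 → 0 with weight 1 and length 1. So λ(A) = 1/1 = 1.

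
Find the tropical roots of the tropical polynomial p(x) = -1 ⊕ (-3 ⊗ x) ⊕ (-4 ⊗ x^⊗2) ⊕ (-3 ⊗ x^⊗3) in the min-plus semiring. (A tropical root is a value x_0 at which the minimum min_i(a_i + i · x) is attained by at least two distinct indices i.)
Roots: {-1, 1, 2}

Each tropical root is a break point of the lower envelope of the lines y = a_i + i · x (there are 4 lines, with slopes 0, 1, ..., 3). Only the lines that attain the minimum somewhere contribute to roots; other lines are dominated. Here the surviving (envelope) indices are i = 3, i = 2, i = 1, i = 0.
Intersections between consecutive envelope lines give the roots: for adjacent envelope indices i < j the intersection is x = (a_i − a_j) / (j − i). Reading off the sorted break points: {-1, 1, 2}.
Verification: at each break x_0, at least two indices attain the minimum of min_i(a_i + i · x_0).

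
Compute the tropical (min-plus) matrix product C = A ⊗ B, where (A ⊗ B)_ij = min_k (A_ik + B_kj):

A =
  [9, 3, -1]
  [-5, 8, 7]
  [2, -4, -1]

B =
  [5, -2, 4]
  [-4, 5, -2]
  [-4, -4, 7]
A ⊗ B =
  [-5, -5, 1]
  [0, -7, -1]
  [-8, -5, -6]

Apply the min-plus product entry-by-entry:
  C[0][0] = min over k of (A[0][0] + B[0][0] = 9 + 5 = 14, A[0][1] + B[1][0] = 3 + -4 = -1, A[0][2] + B[2][0] = -1 + -4 = -5) = -5 (attained at k = 2)
  C[0][1] = min over k of (A[0][0] + B[0][1] = 9 + -2 = 7, A[0][1] + B[1][1] = 3 + 5 = 8, A[0][2] + B[2][1] = -1 + -4 = -5) = -5 (attained at k = 2)
  C[0][2] = min over k of (A[0][0] + B[0][2] = 9 + 4 = 13, A[0][1] + B[1][2] = 3 + -2 = 1, A[0][2] + B[2][2] = -1 + 7 = 6) = 1 (attained at k = 1)
  C[1][0] = min over k of (A[1][0] + B[0][0] = -5 + 5 = 0, A[1][1] + B[1][0] = 8 + -4 = 4, A[1][2] + B[2][0] = 7 + -4 = 3) = 0 (attained at k = 0)
  C[1][1] = min over k of (A[1][0] + B[0][1] = -5 + -2 = -7, A[1][1] + B[1][1] = 8 + 5 = 13, A[1][2] + B[2][1] = 7 + -4 = 3) = -7 (attained at k = 0)
  C[1][2] = min over k of (A[1][0] + B[0][2] = -5 + 4 = -1, A[1][1] + B[1][2] = 8 + -2 = 6, A[1][2] + B[2][2] = 7 + 7 = 14) = -1 (attained at k = 0)
  C[2][0] = min over k of (A[2][0] + B[0][0] = 2 + 5 = 7, A[2][1] + B[1][0] = -4 + -4 = -8, A[2][2] + B[2][0] = -1 + -4 = -5) = -8 (attained at k = 1)
  C[2][1] = min over k of (A[2][0] + B[0][1] = 2 + -2 = 0, A[2][1] + B[1][1] = -4 + 5 = 1, A[2][2] + B[2][1] = -1 + -4 = -5) = -5 (attained at k = 2)
  C[2][2] = min over k of (A[2][0] + B[0][2] = 2 + 4 = 6, A[2][1] + B[1][2] = -4 + -2 = -6, A[2][2] + B[2][2] = -1 + 7 = 6) = -6 (attained at k = 1)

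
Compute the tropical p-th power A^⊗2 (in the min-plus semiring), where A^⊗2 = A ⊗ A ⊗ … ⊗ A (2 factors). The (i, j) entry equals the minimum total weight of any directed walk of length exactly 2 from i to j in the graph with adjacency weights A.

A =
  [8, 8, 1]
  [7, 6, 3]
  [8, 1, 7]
A^⊗2 =
  [9, 2, 8]
  [11, 4, 8]
  [8, 7, 4]

Each entry (A^⊗2)_ij equals the minimum over all length-2 walks i = v_0 → v_1 → … → v_2 = j of Σ_t A[v_t][v_{t+1}]. For example, for (i, j) = (0, 2) we minimise over 3 possible intermediate vertex sequences; the minimum is 8, attained along the walk 0 → 2 → 2.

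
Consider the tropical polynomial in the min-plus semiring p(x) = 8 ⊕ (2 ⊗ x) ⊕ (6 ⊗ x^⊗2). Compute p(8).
p(8) = 8

A tropical monomial a ⊗ x^⊗i evaluates to a + i · x. Evaluating each term at x = 8:
  Term 0 contributes 8 + 0 · 8 = 8
  Term 1 contributes 2 + 1 · 8 = 10
  Term 2 contributes 6 + 2 · 8 = 22
p(8) = ⊕ of these = min[8, 10, 22] = 8.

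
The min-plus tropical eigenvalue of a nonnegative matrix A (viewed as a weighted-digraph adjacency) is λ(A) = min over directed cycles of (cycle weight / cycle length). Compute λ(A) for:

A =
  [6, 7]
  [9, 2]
λ(A) = 2

Enumerate directed cycles and compute their means (weight / length). Sample:
  cycle 0 → 0: weight = 6, length = 1, mean = 6/1 ≈ 6.000
  cycle 1 → 1: weight = 2, length = 1, mean = 2/1 ≈ 2.000
  cycle 0 → 1 → 0: weight = 16, length = 2, mean = 16/2 ≈ 8.000
  cycle 1 → 0 → 1: weight = 16, length = 2, mean = 16/2 ≈ 8.000
Minimum mean = 2.000, attained e.g. along the cycle 1 → 1 with weight 2 and length 1. So λ(A) = 2/1 = 2.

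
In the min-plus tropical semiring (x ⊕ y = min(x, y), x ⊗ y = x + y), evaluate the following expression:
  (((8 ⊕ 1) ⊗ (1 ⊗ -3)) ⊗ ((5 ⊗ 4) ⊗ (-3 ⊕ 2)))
(((8 ⊕ 1) ⊗ (1 ⊗ -3)) ⊗ ((5 ⊗ 4) ⊗ (-3 ⊕ 2))) = 5

Expand innermost to outermost. Recall ⊕ takes the minimum of its arguments and ⊗ takes their sum. Working out the expression (((8 ⊕ 1) ⊗ (1 ⊗ -3)) ⊗ ((5 ⊗ 4) ⊗ (-3 ⊕ 2))) gives 5.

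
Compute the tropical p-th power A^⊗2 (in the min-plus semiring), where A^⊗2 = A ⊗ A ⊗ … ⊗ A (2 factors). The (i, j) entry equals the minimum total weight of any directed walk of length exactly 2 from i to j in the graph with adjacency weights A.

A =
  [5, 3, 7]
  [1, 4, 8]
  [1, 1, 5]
A^⊗2 =
  [4, 7, 11]
  [5, 4, 8]
  [2, 4, 8]

Each entry (A^⊗2)_ij equals the minimum over all length-2 walks i = v_0 → v_1 → … → v_2 = j of Σ_t A[v_t][v_{t+1}]. For example, for (i, j) = (0, 2) we minimise over 3 possible intermediate vertex sequences; the minimum is 11, attained along the walk 0 → 1 → 2.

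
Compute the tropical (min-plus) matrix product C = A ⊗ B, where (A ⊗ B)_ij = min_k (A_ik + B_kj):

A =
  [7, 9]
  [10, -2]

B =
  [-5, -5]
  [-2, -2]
A ⊗ B =
  [2, 2]
  [-4, -4]

Apply the min-plus product entry-by-entry:
  C[0][0] = min over k of (A[0][0] + B[0][0] = 7 + -5 = 2, A[0][1] + B[1][0] = 9 + -2 = 7) = 2 (attained at k = 0)
  C[0][1] = min over k of (A[0][0] + B[0][1] = 7 + -5 = 2, A[0][1] + B[1][1] = 9 + -2 = 7) = 2 (attained at k = 0)
  C[1][0] = min over k of (A[1][0] + B[0][0] = 10 + -5 = 5, A[1][1] + B[1][0] = -2 + -2 = -4) = -4 (attained at k = 1)
  C[1][1] = min over k of (A[1][0] + B[0][1] = 10 + -5 = 5, A[1][1] + B[1][1] = -2 + -2 = -4) = -4 (attained at k = 1)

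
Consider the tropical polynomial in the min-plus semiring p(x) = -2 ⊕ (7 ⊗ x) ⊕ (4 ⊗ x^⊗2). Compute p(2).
p(2) = -2

A tropical monomial a ⊗ x^⊗i evaluates to a + i · x. Evaluating each term at x = 2:
  Term 0 contributes -2 + 0 · 2 = -2
  Term 1 contributes 7 + 1 · 2 = 9
  Term 2 contributes 4 + 2 · 2 = 8
p(2) = ⊕ of these = min[-2, 9, 8] = -2.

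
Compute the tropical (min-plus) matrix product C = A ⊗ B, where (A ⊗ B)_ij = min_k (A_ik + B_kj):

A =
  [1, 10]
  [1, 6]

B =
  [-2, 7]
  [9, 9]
A ⊗ B =
  [-1, 8]
  [-1, 8]

Apply the min-plus product entry-by-entry:
  C[0][0] = min over k of (A[0][0] + B[0][0] = 1 + -2 = -1, A[0][1] + B[1][0] = 10 + 9 = 19) = -1 (attained at k = 0)
  C[0][1] = min over k of (A[0][0] + B[0][1] = 1 + 7 = 8, A[0][1] + B[1][1] = 10 + 9 = 19) = 8 (attained at k = 0)
  C[1][0] = min over k of (A[1][0] + B[0][0] = 1 + -2 = -1, A[1][1] + B[1][0] = 6 + 9 = 15) = -1 (attained at k = 0)
  C[1][1] = min over k of (A[1][0] + B[0][1] = 1 + 7 = 8, A[1][1] + B[1][1] = 6 + 9 = 15) = 8 (attained at k = 0)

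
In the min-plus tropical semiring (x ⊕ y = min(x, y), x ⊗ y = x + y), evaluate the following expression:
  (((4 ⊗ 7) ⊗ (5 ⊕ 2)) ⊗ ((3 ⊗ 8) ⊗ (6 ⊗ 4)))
(((4 ⊗ 7) ⊗ (5 ⊕ 2)) ⊗ ((3 ⊗ 8) ⊗ (6 ⊗ 4))) = 34

Expand innermost to outermost. Recall ⊕ takes the minimum of its arguments and ⊗ takes their sum. Working out the expression (((4 ⊗ 7) ⊗ (5 ⊕ 2)) ⊗ ((3 ⊗ 8) ⊗ (6 ⊗ 4))) gives 34.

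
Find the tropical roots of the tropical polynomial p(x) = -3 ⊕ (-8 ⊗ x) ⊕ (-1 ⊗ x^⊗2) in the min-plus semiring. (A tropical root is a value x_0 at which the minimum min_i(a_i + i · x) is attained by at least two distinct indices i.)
Roots: {-7, 5}

Each tropical root is a break point of the lower envelope of the lines y = a_i + i · x (there are 3 lines, with slopes 0, 1, ..., 2). Only the lines that attain the minimum somewhere contribute to roots; other lines are dominated. Here the surviving (envelope) indices are i = 2, i = 1, i = 0.
Intersections between consecutive envelope lines give the roots: for adjacent envelope indices i < j the intersection is x = (a_i − a_j) / (j − i). Reading off the sorted break points: {-7, 5}.
Verification: at each break x_0, at least two indices attain the minimum of min_i(a_i + i · x_0).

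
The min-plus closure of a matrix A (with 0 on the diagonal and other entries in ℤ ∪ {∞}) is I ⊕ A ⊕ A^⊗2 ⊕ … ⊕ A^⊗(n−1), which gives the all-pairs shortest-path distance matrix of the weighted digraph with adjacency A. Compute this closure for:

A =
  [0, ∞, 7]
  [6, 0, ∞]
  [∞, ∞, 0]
Closure =
  [0, ∞, 7]
  [6, 0, 13]
  [∞, ∞, 0]

This is the Floyd-Warshall all-pairs shortest-path computation. For each intermediate vertex k = 0, 1, …, 2, update dist[i][j] ← min(dist[i][j], dist[i][k] + dist[k][j]). The final matrix gives, for each (i, j), the minimum total weight of any directed path from i to j (possibly empty when i = j).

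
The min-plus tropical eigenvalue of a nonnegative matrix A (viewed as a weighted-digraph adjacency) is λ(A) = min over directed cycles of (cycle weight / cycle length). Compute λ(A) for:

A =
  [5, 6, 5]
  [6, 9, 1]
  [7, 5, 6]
λ(A) = 3

Enumerate directed cycles and compute their means (weight / length). Sample:
  cycle 0 → 0: weight = 5, length = 1, mean = 5/1 ≈ 5.000
  cycle 1 → 1: weight = 9, length = 1, mean = 9/1 ≈ 9.000
  cycle 2 → 2: weight = 6, length = 1, mean = 6/1 ≈ 6.000
  cycle 0 → 1 → 0: weight = 12, length = 2, mean = 12/2 ≈ 6.000
  cycle 0 → 2 → 0: weight = 12, length = 2, mean = 12/2 ≈ 6.000
  cycle 1 → 0 → 1: weight = 12, length = 2, mean = 12/2 ≈ 6.000
Minimum mean = 3.000, attained e.g. along the cycle 1 → 2 → 1 with weight 6 and length 2. So λ(A) = 6/2 = 3.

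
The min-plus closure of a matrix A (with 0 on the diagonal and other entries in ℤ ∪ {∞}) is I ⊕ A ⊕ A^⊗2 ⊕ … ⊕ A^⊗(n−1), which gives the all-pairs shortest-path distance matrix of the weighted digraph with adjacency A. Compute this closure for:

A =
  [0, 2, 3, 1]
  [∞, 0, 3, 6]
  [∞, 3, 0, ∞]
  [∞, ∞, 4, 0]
Closure =
  [0, 2, 3, 1]
  [∞, 0, 3, 6]
  [∞, 3, 0, 9]
  [∞, 7, 4, 0]

This is the Floyd-Warshall all-pairs shortest-path computation. For each intermediate vertex k = 0, 1, …, 3, update dist[i][j] ← min(dist[i][j], dist[i][k] + dist[k][j]). The final matrix gives, for each (i, j), the minimum total weight of any directed path from i to j (possibly empty when i = j).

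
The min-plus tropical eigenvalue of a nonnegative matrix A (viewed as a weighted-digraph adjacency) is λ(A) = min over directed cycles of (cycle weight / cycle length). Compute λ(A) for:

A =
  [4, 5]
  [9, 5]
λ(A) = 4

Enumerate directed cycles and compute their means (weight / length). Sample:
  cycle 0 → 0: weight = 4, length = 1, mean = 4/1 ≈ 4.000
  cycle 1 → 1: weight = 5, length = 1, mean = 5/1 ≈ 5.000
  cycle 0 → 1 → 0: weight = 14, length = 2, mean = 14/2 ≈ 7.000
  cycle 1 → 0 → 1: weight = 14, length = 2, mean = 14/2 ≈ 7.000
Minimum mean = 4.000, attained e.g. along the cycle 0 → 0 with weight 4 and length 1. So λ(A) = 4/1 = 4.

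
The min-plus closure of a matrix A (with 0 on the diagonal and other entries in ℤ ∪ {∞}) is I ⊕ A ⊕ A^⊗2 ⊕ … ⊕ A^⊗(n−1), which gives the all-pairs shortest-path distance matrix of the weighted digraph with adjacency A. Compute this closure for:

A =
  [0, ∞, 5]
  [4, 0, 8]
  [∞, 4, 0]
Closure =
  [0, 9, 5]
  [4, 0, 8]
  [8, 4, 0]

This is the Floyd-Warshall all-pairs shortest-path computation. For each intermediate vertex k = 0, 1, …, 2, update dist[i][j] ← min(dist[i][j], dist[i][k] + dist[k][j]). The final matrix gives, for each (i, j), the minimum total weight of any directed path from i to j (possibly empty when i = j).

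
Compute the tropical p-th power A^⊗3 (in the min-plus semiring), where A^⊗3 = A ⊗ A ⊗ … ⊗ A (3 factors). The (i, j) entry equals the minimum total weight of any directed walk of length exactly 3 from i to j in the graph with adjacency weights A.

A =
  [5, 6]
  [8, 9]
A^⊗3 =
  [15, 16]
  [18, 19]

Each entry (A^⊗3)_ij equals the minimum over all length-3 walks i = v_0 → v_1 → … → v_3 = j of Σ_t A[v_t][v_{t+1}]. For example, for (i, j) = (0, 1) we minimise over 4 possible intermediate vertex sequences; the minimum is 16, attained along the walk 0 → 0 → 0 → 1.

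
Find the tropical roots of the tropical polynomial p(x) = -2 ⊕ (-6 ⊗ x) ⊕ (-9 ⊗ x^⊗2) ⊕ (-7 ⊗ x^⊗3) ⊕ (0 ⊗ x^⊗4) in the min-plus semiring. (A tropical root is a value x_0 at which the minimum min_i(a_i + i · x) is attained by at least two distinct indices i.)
Roots: {-7, -2, 3, 4}

Each tropical root is a break point of the lower envelope of the lines y = a_i + i · x (there are 5 lines, with slopes 0, 1, ..., 4). Only the lines that attain the minimum somewhere contribute to roots; other lines are dominated. Here the surviving (envelope) indices are i = 4, i = 3, i = 2, i = 1, i = 0.
Intersections between consecutive envelope lines give the roots: for adjacent envelope indices i < j the intersection is x = (a_i − a_j) / (j − i). Reading off the sorted break points: {-7, -2, 3, 4}.
Verification: at each break x_0, at least two indices attain the minimum of min_i(a_i + i · x_0).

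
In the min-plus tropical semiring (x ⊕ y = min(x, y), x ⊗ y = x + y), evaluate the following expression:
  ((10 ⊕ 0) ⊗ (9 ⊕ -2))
((10 ⊕ 0) ⊗ (9 ⊕ -2)) = -2

Expand innermost to outermost. Recall ⊕ takes the minimum of its arguments and ⊗ takes their sum. Working out the expression ((10 ⊕ 0) ⊗ (9 ⊕ -2)) gives -2.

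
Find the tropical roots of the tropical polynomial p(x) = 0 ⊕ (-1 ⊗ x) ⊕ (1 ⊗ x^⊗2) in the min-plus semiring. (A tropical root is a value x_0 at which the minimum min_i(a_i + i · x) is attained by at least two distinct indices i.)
Roots: {-2, 1}

Each tropical root is a break point of the lower envelope of the lines y = a_i + i · x (there are 3 lines, with slopes 0, 1, ..., 2). Only the lines that attain the minimum somewhere contribute to roots; other lines are dominated. Here the surviving (envelope) indices are i = 2, i = 1, i = 0.
Intersections between consecutive envelope lines give the roots: for adjacent envelope indices i < j the intersection is x = (a_i − a_j) / (j − i). Reading off the sorted break points: {-2, 1}.
Verification: at each break x_0, at least two indices attain the minimum of min_i(a_i + i · x_0).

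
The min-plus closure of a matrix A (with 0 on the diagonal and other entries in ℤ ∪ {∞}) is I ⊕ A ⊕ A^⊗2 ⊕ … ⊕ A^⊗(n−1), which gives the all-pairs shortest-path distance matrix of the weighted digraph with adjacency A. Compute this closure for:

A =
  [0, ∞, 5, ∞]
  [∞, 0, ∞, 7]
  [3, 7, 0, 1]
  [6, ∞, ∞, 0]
Closure =
  [0, 12, 5, 6]
  [13, 0, 18, 7]
  [3, 7, 0, 1]
  [6, 18, 11, 0]

This is the Floyd-Warshall all-pairs shortest-path computation. For each intermediate vertex k = 0, 1, …, 3, update dist[i][j] ← min(dist[i][j], dist[i][k] + dist[k][j]). The final matrix gives, for each (i, j), the minimum total weight of any directed path from i to j (possibly empty when i = j).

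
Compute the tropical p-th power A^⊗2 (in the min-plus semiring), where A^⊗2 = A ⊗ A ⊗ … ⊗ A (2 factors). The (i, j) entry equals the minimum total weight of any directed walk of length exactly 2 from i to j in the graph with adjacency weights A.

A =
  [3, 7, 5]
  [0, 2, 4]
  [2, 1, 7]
A^⊗2 =
  [6, 6, 8]
  [2, 4, 5]
  [1, 3, 5]

Each entry (A^⊗2)_ij equals the minimum over all length-2 walks i = v_0 → v_1 → … → v_2 = j of Σ_t A[v_t][v_{t+1}]. For example, for (i, j) = (0, 2) we minimise over 3 possible intermediate vertex sequences; the minimum is 8, attained along the walk 0 → 0 → 2.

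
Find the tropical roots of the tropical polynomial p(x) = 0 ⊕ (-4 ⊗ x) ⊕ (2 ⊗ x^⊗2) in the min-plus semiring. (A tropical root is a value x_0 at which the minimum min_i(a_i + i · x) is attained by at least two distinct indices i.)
Roots: {-6, 4}

Each tropical root is a break point of the lower envelope of the lines y = a_i + i · x (there are 3 lines, with slopes 0, 1, ..., 2). Only the lines that attain the minimum somewhere contribute to roots; other lines are dominated. Here the surviving (envelope) indices are i = 2, i = 1, i = 0.
Intersections between consecutive envelope lines give the roots: for adjacent envelope indices i < j the intersection is x = (a_i − a_j) / (j − i). Reading off the sorted break points: {-6, 4}.
Verification: at each break x_0, at least two indices attain the minimum of min_i(a_i + i · x_0).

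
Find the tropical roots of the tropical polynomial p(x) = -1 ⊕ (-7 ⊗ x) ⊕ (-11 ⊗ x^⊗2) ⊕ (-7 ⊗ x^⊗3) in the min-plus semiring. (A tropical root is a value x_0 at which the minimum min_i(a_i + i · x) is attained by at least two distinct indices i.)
Roots: {-4, 4, 6}

Each tropical root is a break point of the lower envelope of the lines y = a_i + i · x (there are 4 lines, with slopes 0, 1, ..., 3). Only the lines that attain the minimum somewhere contribute to roots; other lines are dominated. Here the surviving (envelope) indices are i = 3, i = 2, i = 1, i = 0.
Intersections between consecutive envelope lines give the roots: for adjacent envelope indices i < j the intersection is x = (a_i − a_j) / (j − i). Reading off the sorted break points: {-4, 4, 6}.
Verification: at each break x_0, at least two indices attain the minimum of min_i(a_i + i · x_0).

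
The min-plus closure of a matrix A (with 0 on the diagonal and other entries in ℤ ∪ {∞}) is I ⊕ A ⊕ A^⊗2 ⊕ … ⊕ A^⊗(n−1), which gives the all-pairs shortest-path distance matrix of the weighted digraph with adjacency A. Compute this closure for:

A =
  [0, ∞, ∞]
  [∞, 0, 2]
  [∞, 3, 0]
Closure =
  [0, ∞, ∞]
  [∞, 0, 2]
  [∞, 3, 0]

This is the Floyd-Warshall all-pairs shortest-path computation. For each intermediate vertex k = 0, 1, …, 2, update dist[i][j] ← min(dist[i][j], dist[i][k] + dist[k][j]). The final matrix gives, for each (i, j), the minimum total weight of any directed path from i to j (possibly empty when i = j).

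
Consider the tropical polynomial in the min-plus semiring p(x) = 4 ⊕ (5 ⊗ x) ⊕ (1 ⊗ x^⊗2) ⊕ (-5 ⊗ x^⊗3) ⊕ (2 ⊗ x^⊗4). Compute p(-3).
p(-3) = -14

A tropical monomial a ⊗ x^⊗i evaluates to a + i · x. Evaluating each term at x = -3:
  Term 0 contributes 4 + 0 · -3 = 4
  Term 1 contributes 5 + 1 · -3 = 2
  Term 2 contributes 1 + 2 · -3 = -5
  Term 3 contributes -5 + 3 · -3 = -14
  Term 4 contributes 2 + 4 · -3 = -10
p(-3) = ⊕ of these = min[4, 2, -5, -14, -10] = -14.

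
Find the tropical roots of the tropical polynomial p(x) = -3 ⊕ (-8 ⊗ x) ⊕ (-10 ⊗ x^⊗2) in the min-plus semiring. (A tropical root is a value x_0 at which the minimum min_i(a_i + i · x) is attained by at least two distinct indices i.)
Roots: {2, 5}

Each tropical root is a break point of the lower envelope of the lines y = a_i + i · x (there are 3 lines, with slopes 0, 1, ..., 2). Only the lines that attain the minimum somewhere contribute to roots; other lines are dominated. Here the surviving (envelope) indices are i = 2, i = 1, i = 0.
Intersections between consecutive envelope lines give the roots: for adjacent envelope indices i < j the intersection is x = (a_i − a_j) / (j − i). Reading off the sorted break points: {2, 5}.
Verification: at each break x_0, at least two indices attain the minimum of min_i(a_i + i · x_0).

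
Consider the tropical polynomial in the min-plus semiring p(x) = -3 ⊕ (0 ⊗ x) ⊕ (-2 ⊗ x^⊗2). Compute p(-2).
p(-2) = -6

A tropical monomial a ⊗ x^⊗i evaluates to a + i · x. Evaluating each term at x = -2:
  Term 0 contributes -3 + 0 · -2 = -3
  Term 1 contributes 0 + 1 · -2 = -2
  Term 2 contributes -2 + 2 · -2 = -6
p(-2) = ⊕ of these = min[-3, -2, -6] = -6.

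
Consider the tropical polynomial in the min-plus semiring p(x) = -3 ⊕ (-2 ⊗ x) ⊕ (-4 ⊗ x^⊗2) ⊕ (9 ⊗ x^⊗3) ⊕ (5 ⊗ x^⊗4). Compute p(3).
p(3) = -3

A tropical monomial a ⊗ x^⊗i evaluates to a + i · x. Evaluating each term at x = 3:
  Term 0 contributes -3 + 0 · 3 = -3
  Term 1 contributes -2 + 1 · 3 = 1
  Term 2 contributes -4 + 2 · 3 = 2
  Term 3 contributes 9 + 3 · 3 = 18
  Term 4 contributes 5 + 4 · 3 = 17
p(3) = ⊕ of these = min[-3, 1, 2, 18, 17] = -3.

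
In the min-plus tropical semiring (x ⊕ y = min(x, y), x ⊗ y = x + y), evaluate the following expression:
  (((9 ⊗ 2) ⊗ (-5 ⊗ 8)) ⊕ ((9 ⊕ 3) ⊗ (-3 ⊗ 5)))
(((9 ⊗ 2) ⊗ (-5 ⊗ 8)) ⊕ ((9 ⊕ 3) ⊗ (-3 ⊗ 5))) = 5

Expand innermost to outermost. Recall ⊕ takes the minimum of its arguments and ⊗ takes their sum. Working out the expression (((9 ⊗ 2) ⊗ (-5 ⊗ 8)) ⊕ ((9 ⊕ 3) ⊗ (-3 ⊗ 5))) gives 5.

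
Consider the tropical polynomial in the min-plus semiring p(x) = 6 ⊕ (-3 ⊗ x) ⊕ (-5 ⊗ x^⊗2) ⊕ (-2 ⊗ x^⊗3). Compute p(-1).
p(-1) = -7

A tropical monomial a ⊗ x^⊗i evaluates to a + i · x. Evaluating each term at x = -1:
  Term 0 contributes 6 + 0 · -1 = 6
  Term 1 contributes -3 + 1 · -1 = -4
  Term 2 contributes -5 + 2 · -1 = -7
  Term 3 contributes -2 + 3 · -1 = -5
p(-1) = ⊕ of these = min[6, -4, -7, -5] = -7.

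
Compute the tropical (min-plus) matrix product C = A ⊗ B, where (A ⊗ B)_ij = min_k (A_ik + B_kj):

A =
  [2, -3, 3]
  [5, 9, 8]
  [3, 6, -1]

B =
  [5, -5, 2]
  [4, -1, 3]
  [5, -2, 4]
A ⊗ B =
  [1, -4, 0]
  [10, 0, 7]
  [4, -3, 3]

Apply the min-plus product entry-by-entry:
  C[0][0] = min over k of (A[0][0] + B[0][0] = 2 + 5 = 7, A[0][1] + B[1][0] = -3 + 4 = 1, A[0][2] + B[2][0] = 3 + 5 = 8) = 1 (attained at k = 1)
  C[0][1] = min over k of (A[0][0] + B[0][1] = 2 + -5 = -3, A[0][1] + B[1][1] = -3 + -1 = -4, A[0][2] + B[2][1] = 3 + -2 = 1) = -4 (attained at k = 1)
  C[0][2] = min over k of (A[0][0] + B[0][2] = 2 + 2 = 4, A[0][1] + B[1][2] = -3 + 3 = 0, A[0][2] + B[2][2] = 3 + 4 = 7) = 0 (attained at k = 1)
  C[1][0] = min over k of (A[1][0] + B[0][0] = 5 + 5 = 10, A[1][1] + B[1][0] = 9 + 4 = 13, A[1][2] + B[2][0] = 8 + 5 = 13) = 10 (attained at k = 0)
  C[1][1] = min over k of (A[1][0] + B[0][1] = 5 + -5 = 0, A[1][1] + B[1][1] = 9 + -1 = 8, A[1][2] + B[2][1] = 8 + -2 = 6) = 0 (attained at k = 0)
  C[1][2] = min over k of (A[1][0] + B[0][2] = 5 + 2 = 7, A[1][1] + B[1][2] = 9 + 3 = 12, A[1][2] + B[2][2] = 8 + 4 = 12) = 7 (attained at k = 0)
  C[2][0] = min over k of (A[2][0] + B[0][0] = 3 + 5 = 8, A[2][1] + B[1][0] = 6 + 4 = 10, A[2][2] + B[2][0] = -1 + 5 = 4) = 4 (attained at k = 2)
  C[2][1] = min over k of (A[2][0] + B[0][1] = 3 + -5 = -2, A[2][1] + B[1][1] = 6 + -1 = 5, A[2][2] + B[2][1] = -1 + -2 = -3) = -3 (attained at k = 2)
  C[2][2] = min over k of (A[2][0] + B[0][2] = 3 + 2 = 5, A[2][1] + B[1][2] = 6 + 3 = 9, A[2][2] + B[2][2] = -1 + 4 = 3) = 3 (attained at k = 2)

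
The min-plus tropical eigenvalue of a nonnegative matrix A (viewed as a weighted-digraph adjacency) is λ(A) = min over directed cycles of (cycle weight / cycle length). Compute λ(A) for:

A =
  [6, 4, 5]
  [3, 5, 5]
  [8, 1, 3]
λ(A) = 3

Enumerate directed cycles and compute their means (weight / length). Sample:
  cycle 0 → 0: weight = 6, length = 1, mean = 6/1 ≈ 6.000
  cycle 1 → 1: weight = 5, length = 1, mean = 5/1 ≈ 5.000
  cycle 2 → 2: weight = 3, length = 1, mean = 3/1 ≈ 3.000
  cycle 0 → 1 → 0: weight = 7, length = 2, mean = 7/2 ≈ 3.500
  cycle 0 → 2 → 0: weight = 13, length = 2, mean = 13/2 ≈ 6.500
  cycle 1 → 0 → 1: weight = 7, length = 2, mean = 7/2 ≈ 3.500
Minimum mean = 3.000, attained e.g. along the cycle 2 → 2 with weight 3 and length 1. So λ(A) = 3/1 = 3.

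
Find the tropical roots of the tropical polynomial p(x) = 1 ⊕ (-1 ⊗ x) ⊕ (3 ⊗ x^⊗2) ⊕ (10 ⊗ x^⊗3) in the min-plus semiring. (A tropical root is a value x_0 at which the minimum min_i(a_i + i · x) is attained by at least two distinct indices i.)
Roots: {-7, -4, 2}

Each tropical root is a break point of the lower envelope of the lines y = a_i + i · x (there are 4 lines, with slopes 0, 1, ..., 3). Only the lines that attain the minimum somewhere contribute to roots; other lines are dominated. Here the surviving (envelope) indices are i = 3, i = 2, i = 1, i = 0.
Intersections between consecutive envelope lines give the roots: for adjacent envelope indices i < j the intersection is x = (a_i − a_j) / (j − i). Reading off the sorted break points: {-7, -4, 2}.
Verification: at each break x_0, at least two indices attain the minimum of min_i(a_i + i · x_0).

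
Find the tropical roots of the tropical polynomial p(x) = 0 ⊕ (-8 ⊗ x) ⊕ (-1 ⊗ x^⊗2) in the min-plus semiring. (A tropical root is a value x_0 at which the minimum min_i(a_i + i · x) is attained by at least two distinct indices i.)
Roots: {-7, 8}

Each tropical root is a break point of the lower envelope of the lines y = a_i + i · x (there are 3 lines, with slopes 0, 1, ..., 2). Only the lines that attain the minimum somewhere contribute to roots; other lines are dominated. Here the surviving (envelope) indices are i = 2, i = 1, i = 0.
Intersections between consecutive envelope lines give the roots: for adjacent envelope indices i < j the intersection is x = (a_i − a_j) / (j − i). Reading off the sorted break points: {-7, 8}.
Verification: at each break x_0, at least two indices attain the minimum of min_i(a_i + i · x_0).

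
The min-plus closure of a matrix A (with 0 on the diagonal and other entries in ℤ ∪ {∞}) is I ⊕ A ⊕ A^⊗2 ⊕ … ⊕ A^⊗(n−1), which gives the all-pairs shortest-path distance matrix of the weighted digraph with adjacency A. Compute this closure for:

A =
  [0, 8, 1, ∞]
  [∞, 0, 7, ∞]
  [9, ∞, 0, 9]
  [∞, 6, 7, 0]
Closure =
  [0, 8, 1, 10]
  [16, 0, 7, 16]
  [9, 15, 0, 9]
  [16, 6, 7, 0]

This is the Floyd-Warshall all-pairs shortest-path computation. For each intermediate vertex k = 0, 1, …, 3, update dist[i][j] ← min(dist[i][j], dist[i][k] + dist[k][j]). The final matrix gives, for each (i, j), the minimum total weight of any directed path from i to j (possibly empty when i = j).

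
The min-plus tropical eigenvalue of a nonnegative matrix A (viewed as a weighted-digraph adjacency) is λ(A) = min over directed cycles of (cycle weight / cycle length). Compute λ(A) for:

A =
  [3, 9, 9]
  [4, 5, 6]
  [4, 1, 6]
λ(A) = 3

Enumerate directed cycles and compute their means (weight / length). Sample:
  cycle 0 → 0: weight = 3, length = 1, mean = 3/1 ≈ 3.000
  cycle 1 → 1: weight = 5, length = 1, mean = 5/1 ≈ 5.000
  cycle 2 → 2: weight = 6, length = 1, mean = 6/1 ≈ 6.000
  cycle 0 → 1 → 0: weight = 13, length = 2, mean = 13/2 ≈ 6.500
  cycle 0 → 2 → 0: weight = 13, length = 2, mean = 13/2 ≈ 6.500
  cycle 1 → 0 → 1: weight = 13, length = 2, mean = 13/2 ≈ 6.500
Minimum mean = 3.000, attained e.g. along the cycle 0 → 0 with weight 3 and length 1. So λ(A) = 3/1 = 3.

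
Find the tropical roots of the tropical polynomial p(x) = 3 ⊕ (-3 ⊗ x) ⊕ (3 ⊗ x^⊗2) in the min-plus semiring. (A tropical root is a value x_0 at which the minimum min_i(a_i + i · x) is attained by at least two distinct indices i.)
Roots: {-6, 6}

Each tropical root is a break point of the lower envelope of the lines y = a_i + i · x (there are 3 lines, with slopes 0, 1, ..., 2). Only the lines that attain the minimum somewhere contribute to roots; other lines are dominated. Here the surviving (envelope) indices are i = 2, i = 1, i = 0.
Intersections between consecutive envelope lines give the roots: for adjacent envelope indices i < j the intersection is x = (a_i − a_j) / (j − i). Reading off the sorted break points: {-6, 6}.
Verification: at each break x_0, at least two indices attain the minimum of min_i(a_i + i · x_0).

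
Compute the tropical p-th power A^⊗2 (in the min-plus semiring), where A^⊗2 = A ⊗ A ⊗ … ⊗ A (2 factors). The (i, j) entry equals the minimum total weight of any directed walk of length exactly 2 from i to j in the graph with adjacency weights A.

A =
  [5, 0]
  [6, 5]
A^⊗2 =
  [6, 5]
  [11, 6]

Each entry (A^⊗2)_ij equals the minimum over all length-2 walks i = v_0 → v_1 → … → v_2 = j of Σ_t A[v_t][v_{t+1}]. For example, for (i, j) = (0, 1) we minimise over 2 possible intermediate vertex sequences; the minimum is 5, attained along the walk 0 → 0 → 1.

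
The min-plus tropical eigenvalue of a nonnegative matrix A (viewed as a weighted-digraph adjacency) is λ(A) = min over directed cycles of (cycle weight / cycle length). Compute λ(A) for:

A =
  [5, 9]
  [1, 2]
λ(A) = 2

Enumerate directed cycles and compute their means (weight / length). Sample:
  cycle 0 → 0: weight = 5, length = 1, mean = 5/1 ≈ 5.000
  cycle 1 → 1: weight = 2, length = 1, mean = 2/1 ≈ 2.000
  cycle 0 → 1 → 0: weight = 10, length = 2, mean = 10/2 ≈ 5.000
  cycle 1 → 0 → 1: weight = 10, length = 2, mean = 10/2 ≈ 5.000
Minimum mean = 2.000, attained e.g. along the cycle 1 → 1 with weight 2 and length 1. So λ(A) = 2/1 = 2.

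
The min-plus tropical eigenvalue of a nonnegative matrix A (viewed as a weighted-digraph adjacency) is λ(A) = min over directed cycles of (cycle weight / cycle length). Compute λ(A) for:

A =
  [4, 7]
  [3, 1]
λ(A) = 1

Enumerate directed cycles and compute their means (weight / length). Sample:
  cycle 0 → 0: weight = 4, length = 1, mean = 4/1 ≈ 4.000
  cycle 1 → 1: weight = 1, length = 1, mean = 1/1 ≈ 1.000
  cycle 0 → 1 → 0: weight = 10, length = 2, mean = 10/2 ≈ 5.000
  cycle 1 → 0 → 1: weight = 10, length = 2, mean = 10/2 ≈ 5.000
Minimum mean = 1.000, attained e.g. along the cycle 1 → 1 with weight 1 and length 1. So λ(A) = 1/1 = 1.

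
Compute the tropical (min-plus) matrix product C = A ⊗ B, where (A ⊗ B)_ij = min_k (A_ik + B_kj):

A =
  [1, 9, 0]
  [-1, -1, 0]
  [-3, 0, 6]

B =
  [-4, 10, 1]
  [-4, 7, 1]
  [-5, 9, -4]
A ⊗ B =
  [-5, 9, -4]
  [-5, 6, -4]
  [-7, 7, -2]

Apply the min-plus product entry-by-entry:
  C[0][0] = min over k of (A[0][0] + B[0][0] = 1 + -4 = -3, A[0][1] + B[1][0] = 9 + -4 = 5, A[0][2] + B[2][0] = 0 + -5 = -5) = -5 (attained at k = 2)
  C[0][1] = min over k of (A[0][0] + B[0][1] = 1 + 10 = 11, A[0][1] + B[1][1] = 9 + 7 = 16, A[0][2] + B[2][1] = 0 + 9 = 9) = 9 (attained at k = 2)
  C[0][2] = min over k of (A[0][0] + B[0][2] = 1 + 1 = 2, A[0][1] + B[1][2] = 9 + 1 = 10, A[0][2] + B[2][2] = 0 + -4 = -4) = -4 (attained at k = 2)
  C[1][0] = min over k of (A[1][0] + B[0][0] = -1 + -4 = -5, A[1][1] + B[1][0] = -1 + -4 = -5, A[1][2] + B[2][0] = 0 + -5 = -5) = -5 (attained at k = 0)
  C[1][1] = min over k of (A[1][0] + B[0][1] = -1 + 10 = 9, A[1][1] + B[1][1] = -1 + 7 = 6, A[1][2] + B[2][1] = 0 + 9 = 9) = 6 (attained at k = 1)
  C[1][2] = min over k of (A[1][0] + B[0][2] = -1 + 1 = 0, A[1][1] + B[1][2] = -1 + 1 = 0, A[1][2] + B[2][2] = 0 + -4 = -4) = -4 (attained at k = 2)
  C[2][0] = min over k of (A[2][0] + B[0][0] = -3 + -4 = -7, A[2][1] + B[1][0] = 0 + -4 = -4, A[2][2] + B[2][0] = 6 + -5 = 1) = -7 (attained at k = 0)
  C[2][1] = min over k of (A[2][0] + B[0][1] = -3 + 10 = 7, A[2][1] + B[1][1] = 0 + 7 = 7, A[2][2] + B[2][1] = 6 + 9 = 15) = 7 (attained at k = 0)
  C[2][2] = min over k of (A[2][0] + B[0][2] = -3 + 1 = -2, A[2][1] + B[1][2] = 0 + 1 = 1, A[2][2] + B[2][2] = 6 + -4 = 2) = -2 (attained at k = 0)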